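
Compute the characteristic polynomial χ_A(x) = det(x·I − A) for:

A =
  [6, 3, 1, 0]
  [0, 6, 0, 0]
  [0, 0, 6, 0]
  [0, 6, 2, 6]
x^4 - 24*x^3 + 216*x^2 - 864*x + 1296

Expanding det(x·I − A) (e.g. by cofactor expansion or by noting that A is similar to its Jordan form J, which has the same characteristic polynomial as A) gives
  χ_A(x) = x^4 - 24*x^3 + 216*x^2 - 864*x + 1296
which factors as (x - 6)^4. The eigenvalues (with algebraic multiplicities) are λ = 6 with multiplicity 4.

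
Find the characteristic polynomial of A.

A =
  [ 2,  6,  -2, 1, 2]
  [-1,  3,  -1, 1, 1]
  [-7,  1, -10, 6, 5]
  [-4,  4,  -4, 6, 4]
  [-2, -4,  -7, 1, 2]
x^5 - 3*x^4 - 16*x^3 + 88*x^2 - 144*x + 80

Expanding det(x·I − A) (e.g. by cofactor expansion or by noting that A is similar to its Jordan form J, which has the same characteristic polynomial as A) gives
  χ_A(x) = x^5 - 3*x^4 - 16*x^3 + 88*x^2 - 144*x + 80
which factors as (x - 2)^4*(x + 5). The eigenvalues (with algebraic multiplicities) are λ = -5 with multiplicity 1, λ = 2 with multiplicity 4.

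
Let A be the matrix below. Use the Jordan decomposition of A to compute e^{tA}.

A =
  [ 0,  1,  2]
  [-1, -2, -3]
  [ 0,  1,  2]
e^{tA} =
  [1 - t^2/2, t, t^2/2 + 2*t]
  [t^2 - t, 1 - 2*t, -t^2 - 3*t]
  [-t^2/2, t, t^2/2 + 2*t + 1]

Strategy: write A = P · J · P⁻¹ where J is a Jordan canonical form, so e^{tA} = P · e^{tJ} · P⁻¹, and e^{tJ} can be computed block-by-block.

A has Jordan form
J =
  [0, 1, 0]
  [0, 0, 1]
  [0, 0, 0]
(up to reordering of blocks).

Per-block formulas:
  For a 3×3 Jordan block J_3(0): exp(t · J_3(0)) = e^(0t)·(I + t·N + (t^2/2)·N^2), where N is the 3×3 nilpotent shift.

After assembling e^{tJ} and conjugating by P, we get:

e^{tA} =
  [1 - t^2/2, t, t^2/2 + 2*t]
  [t^2 - t, 1 - 2*t, -t^2 - 3*t]
  [-t^2/2, t, t^2/2 + 2*t + 1]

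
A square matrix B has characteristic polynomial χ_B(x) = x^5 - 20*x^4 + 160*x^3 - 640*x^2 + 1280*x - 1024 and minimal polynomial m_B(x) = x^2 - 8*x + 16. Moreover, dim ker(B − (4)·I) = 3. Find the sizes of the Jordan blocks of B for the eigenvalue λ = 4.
Block sizes for λ = 4: [2, 2, 1]

Step 1 — from the characteristic polynomial, algebraic multiplicity of λ = 4 is 5. From dim ker(B − (4)·I) = 3, there are exactly 3 Jordan blocks for λ = 4.
Step 2 — from the minimal polynomial, the factor (x − 4)^2 tells us the largest block for λ = 4 has size 2.
Step 3 — with total size 5, 3 blocks, and largest block 2, the block sizes (in nonincreasing order) are [2, 2, 1].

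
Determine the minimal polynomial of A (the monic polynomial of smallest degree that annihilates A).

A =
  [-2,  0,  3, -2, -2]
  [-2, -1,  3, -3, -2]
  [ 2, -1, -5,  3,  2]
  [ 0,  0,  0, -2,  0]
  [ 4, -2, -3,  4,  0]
x^3 + 6*x^2 + 12*x + 8

The characteristic polynomial is χ_A(x) = (x + 2)^5, so the eigenvalues are known. The minimal polynomial is
  m_A(x) = Π_λ (x − λ)^{k_λ}
where k_λ is the size of the *largest* Jordan block for λ (equivalently, the smallest k with (A − λI)^k v = 0 for every generalised eigenvector v of λ).

  λ = -2: largest Jordan block has size 3, contributing (x + 2)^3

So m_A(x) = (x + 2)^3 = x^3 + 6*x^2 + 12*x + 8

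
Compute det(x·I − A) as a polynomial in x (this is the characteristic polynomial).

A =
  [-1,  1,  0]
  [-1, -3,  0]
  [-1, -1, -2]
x^3 + 6*x^2 + 12*x + 8

Expanding det(x·I − A) (e.g. by cofactor expansion or by noting that A is similar to its Jordan form J, which has the same characteristic polynomial as A) gives
  χ_A(x) = x^3 + 6*x^2 + 12*x + 8
which factors as (x + 2)^3. The eigenvalues (with algebraic multiplicities) are λ = -2 with multiplicity 3.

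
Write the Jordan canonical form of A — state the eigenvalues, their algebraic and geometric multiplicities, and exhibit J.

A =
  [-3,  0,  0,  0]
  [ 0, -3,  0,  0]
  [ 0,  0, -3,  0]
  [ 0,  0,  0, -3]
J_1(-3) ⊕ J_1(-3) ⊕ J_1(-3) ⊕ J_1(-3)

The characteristic polynomial is
  det(x·I − A) = x^4 + 12*x^3 + 54*x^2 + 108*x + 81 = (x + 3)^4

Eigenvalues and multiplicities (the geometric multiplicity of λ is n − rank(A − λI), which equals the number of Jordan blocks for λ):
  λ = -3: algebraic multiplicity = 4, geometric multiplicity = 4

Determining the block sizes for each eigenvalue:
  λ = -3: gm = am = 4, so every block has size 1 → block sizes [1, 1, 1, 1]

Assembling the blocks gives a Jordan form
J =
  [-3,  0,  0,  0]
  [ 0, -3,  0,  0]
  [ 0,  0, -3,  0]
  [ 0,  0,  0, -3]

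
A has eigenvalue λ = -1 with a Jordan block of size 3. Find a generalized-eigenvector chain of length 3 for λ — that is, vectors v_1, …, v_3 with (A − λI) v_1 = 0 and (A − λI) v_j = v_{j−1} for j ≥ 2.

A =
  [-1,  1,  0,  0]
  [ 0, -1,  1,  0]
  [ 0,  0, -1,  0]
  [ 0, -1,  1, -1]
A Jordan chain for λ = -1 of length 3:
v_1 = (1, 0, 0, -1)ᵀ
v_2 = (0, 1, 0, 1)ᵀ
v_3 = (0, 0, 1, 0)ᵀ

Let N = A − (-1)·I. We want v_3 with N^3 v_3 = 0 but N^2 v_3 ≠ 0; then v_{j-1} := N · v_j for j = 3, …, 2.

Pick v_3 = (0, 0, 1, 0)ᵀ.
Then v_2 = N · v_3 = (0, 1, 0, 1)ᵀ.
Then v_1 = N · v_2 = (1, 0, 0, -1)ᵀ.

Sanity check: (A − (-1)·I) v_1 = (0, 0, 0, 0)ᵀ = 0. ✓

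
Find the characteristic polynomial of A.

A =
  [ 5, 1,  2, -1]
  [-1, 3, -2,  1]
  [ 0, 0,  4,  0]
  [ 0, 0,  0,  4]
x^4 - 16*x^3 + 96*x^2 - 256*x + 256

Expanding det(x·I − A) (e.g. by cofactor expansion or by noting that A is similar to its Jordan form J, which has the same characteristic polynomial as A) gives
  χ_A(x) = x^4 - 16*x^3 + 96*x^2 - 256*x + 256
which factors as (x - 4)^4. The eigenvalues (with algebraic multiplicities) are λ = 4 with multiplicity 4.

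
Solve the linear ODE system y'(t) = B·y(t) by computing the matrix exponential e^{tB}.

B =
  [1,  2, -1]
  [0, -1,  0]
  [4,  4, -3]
e^{tB} =
  [2*t*exp(-t) + exp(-t), 2*t*exp(-t), -t*exp(-t)]
  [0, exp(-t), 0]
  [4*t*exp(-t), 4*t*exp(-t), -2*t*exp(-t) + exp(-t)]

Strategy: write B = P · J · P⁻¹ where J is a Jordan canonical form, so e^{tB} = P · e^{tJ} · P⁻¹, and e^{tJ} can be computed block-by-block.

B has Jordan form
J =
  [-1,  1,  0]
  [ 0, -1,  0]
  [ 0,  0, -1]
(up to reordering of blocks).

Per-block formulas:
  For a 1×1 block at λ = -1: exp(t · [-1]) = [e^(-1t)].
  For a 2×2 Jordan block J_2(-1): exp(t · J_2(-1)) = e^(-1t)·(I + t·N), where N is the 2×2 nilpotent shift.

After assembling e^{tJ} and conjugating by P, we get:

e^{tB} =
  [2*t*exp(-t) + exp(-t), 2*t*exp(-t), -t*exp(-t)]
  [0, exp(-t), 0]
  [4*t*exp(-t), 4*t*exp(-t), -2*t*exp(-t) + exp(-t)]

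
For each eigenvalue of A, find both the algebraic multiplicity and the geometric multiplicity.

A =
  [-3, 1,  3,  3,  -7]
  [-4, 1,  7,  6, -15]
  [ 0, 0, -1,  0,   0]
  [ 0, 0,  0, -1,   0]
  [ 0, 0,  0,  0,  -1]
λ = -1: alg = 5, geom = 3

Step 1 — factor the characteristic polynomial to read off the algebraic multiplicities:
  χ_A(x) = (x + 1)^5

Step 2 — compute geometric multiplicities via the rank-nullity identity g(λ) = n − rank(A − λI):
  rank(A − (-1)·I) = 2, so dim ker(A − (-1)·I) = n − 2 = 3

Summary:
  λ = -1: algebraic multiplicity = 5, geometric multiplicity = 3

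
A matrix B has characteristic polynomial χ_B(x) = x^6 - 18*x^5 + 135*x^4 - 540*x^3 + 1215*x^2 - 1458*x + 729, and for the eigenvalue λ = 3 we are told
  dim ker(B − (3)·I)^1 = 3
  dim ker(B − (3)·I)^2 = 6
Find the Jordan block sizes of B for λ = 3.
Block sizes for λ = 3: [2, 2, 2]

From the dimensions of kernels of powers, the number of Jordan blocks of size at least j is d_j − d_{j−1} where d_j = dim ker(N^j) (with d_0 = 0). Computing the differences gives [3, 3].
The number of blocks of size exactly k is (#blocks of size ≥ k) − (#blocks of size ≥ k + 1), so the partition is: 3 block(s) of size 2.
In nonincreasing order the block sizes are [2, 2, 2].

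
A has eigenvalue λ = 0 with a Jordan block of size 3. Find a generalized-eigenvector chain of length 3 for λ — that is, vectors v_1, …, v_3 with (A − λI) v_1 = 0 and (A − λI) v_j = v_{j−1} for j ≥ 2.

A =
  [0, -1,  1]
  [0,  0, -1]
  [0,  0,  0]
A Jordan chain for λ = 0 of length 3:
v_1 = (1, 0, 0)ᵀ
v_2 = (1, -1, 0)ᵀ
v_3 = (0, 0, 1)ᵀ

Let N = A − (0)·I. We want v_3 with N^3 v_3 = 0 but N^2 v_3 ≠ 0; then v_{j-1} := N · v_j for j = 3, …, 2.

Pick v_3 = (0, 0, 1)ᵀ.
Then v_2 = N · v_3 = (1, -1, 0)ᵀ.
Then v_1 = N · v_2 = (1, 0, 0)ᵀ.

Sanity check: (A − (0)·I) v_1 = (0, 0, 0)ᵀ = 0. ✓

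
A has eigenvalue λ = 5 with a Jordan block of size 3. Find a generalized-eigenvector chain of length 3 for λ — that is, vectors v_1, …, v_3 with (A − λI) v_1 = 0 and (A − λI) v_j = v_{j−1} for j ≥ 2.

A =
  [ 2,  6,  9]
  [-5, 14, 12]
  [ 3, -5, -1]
A Jordan chain for λ = 5 of length 3:
v_1 = (6, 6, -2)ᵀ
v_2 = (-3, -5, 3)ᵀ
v_3 = (1, 0, 0)ᵀ

Let N = A − (5)·I. We want v_3 with N^3 v_3 = 0 but N^2 v_3 ≠ 0; then v_{j-1} := N · v_j for j = 3, …, 2.

Pick v_3 = (1, 0, 0)ᵀ.
Then v_2 = N · v_3 = (-3, -5, 3)ᵀ.
Then v_1 = N · v_2 = (6, 6, -2)ᵀ.

Sanity check: (A − (5)·I) v_1 = (0, 0, 0)ᵀ = 0. ✓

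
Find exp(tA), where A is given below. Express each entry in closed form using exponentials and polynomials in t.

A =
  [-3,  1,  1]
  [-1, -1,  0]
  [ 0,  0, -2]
e^{tA} =
  [-t*exp(-2*t) + exp(-2*t), t*exp(-2*t), -t^2*exp(-2*t)/2 + t*exp(-2*t)]
  [-t*exp(-2*t), t*exp(-2*t) + exp(-2*t), -t^2*exp(-2*t)/2]
  [0, 0, exp(-2*t)]

Strategy: write A = P · J · P⁻¹ where J is a Jordan canonical form, so e^{tA} = P · e^{tJ} · P⁻¹, and e^{tJ} can be computed block-by-block.

A has Jordan form
J =
  [-2,  1,  0]
  [ 0, -2,  1]
  [ 0,  0, -2]
(up to reordering of blocks).

Per-block formulas:
  For a 3×3 Jordan block J_3(-2): exp(t · J_3(-2)) = e^(-2t)·(I + t·N + (t^2/2)·N^2), where N is the 3×3 nilpotent shift.

After assembling e^{tJ} and conjugating by P, we get:

e^{tA} =
  [-t*exp(-2*t) + exp(-2*t), t*exp(-2*t), -t^2*exp(-2*t)/2 + t*exp(-2*t)]
  [-t*exp(-2*t), t*exp(-2*t) + exp(-2*t), -t^2*exp(-2*t)/2]
  [0, 0, exp(-2*t)]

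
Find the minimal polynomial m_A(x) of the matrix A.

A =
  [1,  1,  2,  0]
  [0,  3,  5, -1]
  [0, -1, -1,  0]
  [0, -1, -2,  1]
x^3 - 3*x^2 + 3*x - 1

The characteristic polynomial is χ_A(x) = (x - 1)^4, so the eigenvalues are known. The minimal polynomial is
  m_A(x) = Π_λ (x − λ)^{k_λ}
where k_λ is the size of the *largest* Jordan block for λ (equivalently, the smallest k with (A − λI)^k v = 0 for every generalised eigenvector v of λ).

  λ = 1: largest Jordan block has size 3, contributing (x − 1)^3

So m_A(x) = (x - 1)^3 = x^3 - 3*x^2 + 3*x - 1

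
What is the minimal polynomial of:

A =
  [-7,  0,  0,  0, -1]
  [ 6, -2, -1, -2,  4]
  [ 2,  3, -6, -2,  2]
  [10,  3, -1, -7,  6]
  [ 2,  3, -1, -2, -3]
x^3 + 15*x^2 + 75*x + 125

The characteristic polynomial is χ_A(x) = (x + 5)^5, so the eigenvalues are known. The minimal polynomial is
  m_A(x) = Π_λ (x − λ)^{k_λ}
where k_λ is the size of the *largest* Jordan block for λ (equivalently, the smallest k with (A − λI)^k v = 0 for every generalised eigenvector v of λ).

  λ = -5: largest Jordan block has size 3, contributing (x + 5)^3

So m_A(x) = (x + 5)^3 = x^3 + 15*x^2 + 75*x + 125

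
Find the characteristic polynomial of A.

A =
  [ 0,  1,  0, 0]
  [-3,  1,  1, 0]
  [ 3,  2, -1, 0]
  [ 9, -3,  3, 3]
x^4 - 3*x^3

Expanding det(x·I − A) (e.g. by cofactor expansion or by noting that A is similar to its Jordan form J, which has the same characteristic polynomial as A) gives
  χ_A(x) = x^4 - 3*x^3
which factors as x^3*(x - 3). The eigenvalues (with algebraic multiplicities) are λ = 0 with multiplicity 3, λ = 3 with multiplicity 1.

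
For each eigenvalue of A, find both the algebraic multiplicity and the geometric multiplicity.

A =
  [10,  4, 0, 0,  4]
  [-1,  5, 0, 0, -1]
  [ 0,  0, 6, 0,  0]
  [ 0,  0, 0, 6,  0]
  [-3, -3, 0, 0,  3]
λ = 6: alg = 5, geom = 4

Step 1 — factor the characteristic polynomial to read off the algebraic multiplicities:
  χ_A(x) = (x - 6)^5

Step 2 — compute geometric multiplicities via the rank-nullity identity g(λ) = n − rank(A − λI):
  rank(A − (6)·I) = 1, so dim ker(A − (6)·I) = n − 1 = 4

Summary:
  λ = 6: algebraic multiplicity = 5, geometric multiplicity = 4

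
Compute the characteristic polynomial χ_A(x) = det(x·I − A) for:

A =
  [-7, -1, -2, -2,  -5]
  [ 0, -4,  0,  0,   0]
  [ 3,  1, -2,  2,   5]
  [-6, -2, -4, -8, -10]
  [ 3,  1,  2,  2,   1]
x^5 + 20*x^4 + 160*x^3 + 640*x^2 + 1280*x + 1024

Expanding det(x·I − A) (e.g. by cofactor expansion or by noting that A is similar to its Jordan form J, which has the same characteristic polynomial as A) gives
  χ_A(x) = x^5 + 20*x^4 + 160*x^3 + 640*x^2 + 1280*x + 1024
which factors as (x + 4)^5. The eigenvalues (with algebraic multiplicities) are λ = -4 with multiplicity 5.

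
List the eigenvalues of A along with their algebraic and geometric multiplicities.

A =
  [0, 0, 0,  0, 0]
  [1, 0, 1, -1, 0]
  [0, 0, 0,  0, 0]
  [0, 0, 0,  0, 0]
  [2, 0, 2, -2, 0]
λ = 0: alg = 5, geom = 4

Step 1 — factor the characteristic polynomial to read off the algebraic multiplicities:
  χ_A(x) = x^5

Step 2 — compute geometric multiplicities via the rank-nullity identity g(λ) = n − rank(A − λI):
  rank(A − (0)·I) = 1, so dim ker(A − (0)·I) = n − 1 = 4

Summary:
  λ = 0: algebraic multiplicity = 5, geometric multiplicity = 4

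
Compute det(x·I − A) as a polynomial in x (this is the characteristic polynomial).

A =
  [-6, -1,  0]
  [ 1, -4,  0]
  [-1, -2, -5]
x^3 + 15*x^2 + 75*x + 125

Expanding det(x·I − A) (e.g. by cofactor expansion or by noting that A is similar to its Jordan form J, which has the same characteristic polynomial as A) gives
  χ_A(x) = x^3 + 15*x^2 + 75*x + 125
which factors as (x + 5)^3. The eigenvalues (with algebraic multiplicities) are λ = -5 with multiplicity 3.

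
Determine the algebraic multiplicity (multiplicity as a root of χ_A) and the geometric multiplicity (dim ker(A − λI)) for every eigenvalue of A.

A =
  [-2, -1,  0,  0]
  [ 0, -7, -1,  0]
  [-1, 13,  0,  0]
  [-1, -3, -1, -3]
λ = -3: alg = 4, geom = 2

Step 1 — factor the characteristic polynomial to read off the algebraic multiplicities:
  χ_A(x) = (x + 3)^4

Step 2 — compute geometric multiplicities via the rank-nullity identity g(λ) = n − rank(A − λI):
  rank(A − (-3)·I) = 2, so dim ker(A − (-3)·I) = n − 2 = 2

Summary:
  λ = -3: algebraic multiplicity = 4, geometric multiplicity = 2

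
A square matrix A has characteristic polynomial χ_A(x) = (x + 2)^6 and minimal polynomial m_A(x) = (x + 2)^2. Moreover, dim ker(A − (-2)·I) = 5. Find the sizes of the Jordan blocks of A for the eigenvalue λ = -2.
Block sizes for λ = -2: [2, 1, 1, 1, 1]

Step 1 — from the characteristic polynomial, algebraic multiplicity of λ = -2 is 6. From dim ker(A − (-2)·I) = 5, there are exactly 5 Jordan blocks for λ = -2.
Step 2 — from the minimal polynomial, the factor (x + 2)^2 tells us the largest block for λ = -2 has size 2.
Step 3 — with total size 6, 5 blocks, and largest block 2, the block sizes (in nonincreasing order) are [2, 1, 1, 1, 1].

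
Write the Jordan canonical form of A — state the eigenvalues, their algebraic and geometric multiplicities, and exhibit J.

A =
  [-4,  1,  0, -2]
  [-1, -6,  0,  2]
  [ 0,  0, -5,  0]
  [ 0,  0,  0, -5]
J_2(-5) ⊕ J_1(-5) ⊕ J_1(-5)

The characteristic polynomial is
  det(x·I − A) = x^4 + 20*x^3 + 150*x^2 + 500*x + 625 = (x + 5)^4

Eigenvalues and multiplicities (the geometric multiplicity of λ is n − rank(A − λI), which equals the number of Jordan blocks for λ):
  λ = -5: algebraic multiplicity = 4, geometric multiplicity = 3

Determining the block sizes for each eigenvalue:
  λ = -5: 3 blocks summing to 4 forces exactly one block of size 2 and the rest size 1 → block sizes [2, 1, 1]

Assembling the blocks gives a Jordan form
J =
  [-5,  1,  0,  0]
  [ 0, -5,  0,  0]
  [ 0,  0, -5,  0]
  [ 0,  0,  0, -5]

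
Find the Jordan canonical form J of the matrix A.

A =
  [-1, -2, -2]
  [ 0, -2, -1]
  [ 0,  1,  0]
J_2(-1) ⊕ J_1(-1)

The characteristic polynomial is
  det(x·I − A) = x^3 + 3*x^2 + 3*x + 1 = (x + 1)^3

Eigenvalues and multiplicities (the geometric multiplicity of λ is n − rank(A − λI), which equals the number of Jordan blocks for λ):
  λ = -1: algebraic multiplicity = 3, geometric multiplicity = 2

Determining the block sizes for each eigenvalue:
  λ = -1: 2 blocks summing to 3 forces exactly one block of size 2 and the rest size 1 → block sizes [2, 1]

Assembling the blocks gives a Jordan form
J =
  [-1,  1,  0]
  [ 0, -1,  0]
  [ 0,  0, -1]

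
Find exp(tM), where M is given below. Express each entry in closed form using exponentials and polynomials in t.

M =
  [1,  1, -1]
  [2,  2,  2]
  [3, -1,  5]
e^{tM} =
  [-t*exp(2*t) + exp(2*t), t*exp(2*t), -t*exp(2*t)]
  [exp(4*t) - exp(2*t), exp(2*t), exp(4*t) - exp(2*t)]
  [t*exp(2*t) + exp(4*t) - exp(2*t), -t*exp(2*t), t*exp(2*t) + exp(4*t)]

Strategy: write M = P · J · P⁻¹ where J is a Jordan canonical form, so e^{tM} = P · e^{tJ} · P⁻¹, and e^{tJ} can be computed block-by-block.

M has Jordan form
J =
  [2, 1, 0]
  [0, 2, 0]
  [0, 0, 4]
(up to reordering of blocks).

Per-block formulas:
  For a 2×2 Jordan block J_2(2): exp(t · J_2(2)) = e^(2t)·(I + t·N), where N is the 2×2 nilpotent shift.
  For a 1×1 block at λ = 4: exp(t · [4]) = [e^(4t)].

After assembling e^{tJ} and conjugating by P, we get:

e^{tM} =
  [-t*exp(2*t) + exp(2*t), t*exp(2*t), -t*exp(2*t)]
  [exp(4*t) - exp(2*t), exp(2*t), exp(4*t) - exp(2*t)]
  [t*exp(2*t) + exp(4*t) - exp(2*t), -t*exp(2*t), t*exp(2*t) + exp(4*t)]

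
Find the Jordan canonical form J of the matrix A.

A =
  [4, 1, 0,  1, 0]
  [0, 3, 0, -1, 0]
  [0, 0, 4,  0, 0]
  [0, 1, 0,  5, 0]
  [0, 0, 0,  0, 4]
J_2(4) ⊕ J_1(4) ⊕ J_1(4) ⊕ J_1(4)

The characteristic polynomial is
  det(x·I − A) = x^5 - 20*x^4 + 160*x^3 - 640*x^2 + 1280*x - 1024 = (x - 4)^5

Eigenvalues and multiplicities (the geometric multiplicity of λ is n − rank(A − λI), which equals the number of Jordan blocks for λ):
  λ = 4: algebraic multiplicity = 5, geometric multiplicity = 4

Determining the block sizes for each eigenvalue:
  λ = 4: 4 blocks summing to 5 forces exactly one block of size 2 and the rest size 1 → block sizes [2, 1, 1, 1]

Assembling the blocks gives a Jordan form
J =
  [4, 1, 0, 0, 0]
  [0, 4, 0, 0, 0]
  [0, 0, 4, 0, 0]
  [0, 0, 0, 4, 0]
  [0, 0, 0, 0, 4]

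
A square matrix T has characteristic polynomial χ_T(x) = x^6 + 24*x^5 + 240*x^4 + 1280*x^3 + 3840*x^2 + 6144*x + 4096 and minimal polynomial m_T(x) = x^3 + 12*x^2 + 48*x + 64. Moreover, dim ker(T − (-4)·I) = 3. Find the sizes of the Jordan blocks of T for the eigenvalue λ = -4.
Block sizes for λ = -4: [3, 2, 1]

Step 1 — from the characteristic polynomial, algebraic multiplicity of λ = -4 is 6. From dim ker(T − (-4)·I) = 3, there are exactly 3 Jordan blocks for λ = -4.
Step 2 — from the minimal polynomial, the factor (x + 4)^3 tells us the largest block for λ = -4 has size 3.
Step 3 — with total size 6, 3 blocks, and largest block 3, the block sizes (in nonincreasing order) are [3, 2, 1].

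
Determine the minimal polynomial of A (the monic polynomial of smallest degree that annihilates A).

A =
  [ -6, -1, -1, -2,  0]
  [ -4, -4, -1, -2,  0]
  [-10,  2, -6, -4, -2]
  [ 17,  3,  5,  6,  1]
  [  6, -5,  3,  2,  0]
x^3 + 6*x^2 + 12*x + 8

The characteristic polynomial is χ_A(x) = (x + 2)^5, so the eigenvalues are known. The minimal polynomial is
  m_A(x) = Π_λ (x − λ)^{k_λ}
where k_λ is the size of the *largest* Jordan block for λ (equivalently, the smallest k with (A − λI)^k v = 0 for every generalised eigenvector v of λ).

  λ = -2: largest Jordan block has size 3, contributing (x + 2)^3

So m_A(x) = (x + 2)^3 = x^3 + 6*x^2 + 12*x + 8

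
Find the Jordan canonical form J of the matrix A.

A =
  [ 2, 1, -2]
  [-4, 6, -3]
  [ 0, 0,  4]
J_3(4)

The characteristic polynomial is
  det(x·I − A) = x^3 - 12*x^2 + 48*x - 64 = (x - 4)^3

Eigenvalues and multiplicities (the geometric multiplicity of λ is n − rank(A − λI), which equals the number of Jordan blocks for λ):
  λ = 4: algebraic multiplicity = 3, geometric multiplicity = 1

Determining the block sizes for each eigenvalue:
  λ = 4: one block (gm = 1), so the single block has size am = 3 → block sizes [3]

Assembling the blocks gives a Jordan form
J =
  [4, 1, 0]
  [0, 4, 1]
  [0, 0, 4]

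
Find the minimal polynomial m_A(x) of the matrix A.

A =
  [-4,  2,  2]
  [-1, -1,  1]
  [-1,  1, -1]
x^2 + 4*x + 4

The characteristic polynomial is χ_A(x) = (x + 2)^3, so the eigenvalues are known. The minimal polynomial is
  m_A(x) = Π_λ (x − λ)^{k_λ}
where k_λ is the size of the *largest* Jordan block for λ (equivalently, the smallest k with (A − λI)^k v = 0 for every generalised eigenvector v of λ).

  λ = -2: largest Jordan block has size 2, contributing (x + 2)^2

So m_A(x) = (x + 2)^2 = x^2 + 4*x + 4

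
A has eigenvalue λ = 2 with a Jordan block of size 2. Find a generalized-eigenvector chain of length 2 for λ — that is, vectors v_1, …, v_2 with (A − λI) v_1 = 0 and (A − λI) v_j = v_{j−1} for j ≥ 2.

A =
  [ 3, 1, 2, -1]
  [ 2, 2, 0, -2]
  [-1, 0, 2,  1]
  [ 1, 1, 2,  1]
A Jordan chain for λ = 2 of length 2:
v_1 = (1, 2, -1, 1)ᵀ
v_2 = (1, 0, 0, 0)ᵀ

Let N = A − (2)·I. We want v_2 with N^2 v_2 = 0 but N^1 v_2 ≠ 0; then v_{j-1} := N · v_j for j = 2, …, 2.

Pick v_2 = (1, 0, 0, 0)ᵀ.
Then v_1 = N · v_2 = (1, 2, -1, 1)ᵀ.

Sanity check: (A − (2)·I) v_1 = (0, 0, 0, 0)ᵀ = 0. ✓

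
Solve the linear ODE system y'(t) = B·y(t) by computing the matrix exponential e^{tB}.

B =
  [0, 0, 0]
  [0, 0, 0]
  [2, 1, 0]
e^{tB} =
  [1, 0, 0]
  [0, 1, 0]
  [2*t, t, 1]

Strategy: write B = P · J · P⁻¹ where J is a Jordan canonical form, so e^{tB} = P · e^{tJ} · P⁻¹, and e^{tJ} can be computed block-by-block.

B has Jordan form
J =
  [0, 1, 0]
  [0, 0, 0]
  [0, 0, 0]
(up to reordering of blocks).

Per-block formulas:
  For a 1×1 block at λ = 0: exp(t · [0]) = [e^(0t)].
  For a 2×2 Jordan block J_2(0): exp(t · J_2(0)) = e^(0t)·(I + t·N), where N is the 2×2 nilpotent shift.

After assembling e^{tJ} and conjugating by P, we get:

e^{tB} =
  [1, 0, 0]
  [0, 1, 0]
  [2*t, t, 1]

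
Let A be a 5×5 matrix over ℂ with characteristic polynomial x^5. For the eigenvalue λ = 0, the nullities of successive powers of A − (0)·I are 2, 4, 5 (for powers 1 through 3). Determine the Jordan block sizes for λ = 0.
Block sizes for λ = 0: [3, 2]

From the dimensions of kernels of powers, the number of Jordan blocks of size at least j is d_j − d_{j−1} where d_j = dim ker(N^j) (with d_0 = 0). Computing the differences gives [2, 2, 1].
The number of blocks of size exactly k is (#blocks of size ≥ k) − (#blocks of size ≥ k + 1), so the partition is: 1 block(s) of size 2, 1 block(s) of size 3.
In nonincreasing order the block sizes are [3, 2].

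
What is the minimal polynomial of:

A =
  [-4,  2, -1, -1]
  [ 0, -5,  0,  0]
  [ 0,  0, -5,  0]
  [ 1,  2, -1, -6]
x^2 + 10*x + 25

The characteristic polynomial is χ_A(x) = (x + 5)^4, so the eigenvalues are known. The minimal polynomial is
  m_A(x) = Π_λ (x − λ)^{k_λ}
where k_λ is the size of the *largest* Jordan block for λ (equivalently, the smallest k with (A − λI)^k v = 0 for every generalised eigenvector v of λ).

  λ = -5: largest Jordan block has size 2, contributing (x + 5)^2

So m_A(x) = (x + 5)^2 = x^2 + 10*x + 25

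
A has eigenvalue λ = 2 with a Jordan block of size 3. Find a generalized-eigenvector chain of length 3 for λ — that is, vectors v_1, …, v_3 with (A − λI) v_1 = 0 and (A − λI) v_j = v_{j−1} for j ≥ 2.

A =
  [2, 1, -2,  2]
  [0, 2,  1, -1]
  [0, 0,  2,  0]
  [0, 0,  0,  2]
A Jordan chain for λ = 2 of length 3:
v_1 = (1, 0, 0, 0)ᵀ
v_2 = (-2, 1, 0, 0)ᵀ
v_3 = (0, 0, 1, 0)ᵀ

Let N = A − (2)·I. We want v_3 with N^3 v_3 = 0 but N^2 v_3 ≠ 0; then v_{j-1} := N · v_j for j = 3, …, 2.

Pick v_3 = (0, 0, 1, 0)ᵀ.
Then v_2 = N · v_3 = (-2, 1, 0, 0)ᵀ.
Then v_1 = N · v_2 = (1, 0, 0, 0)ᵀ.

Sanity check: (A − (2)·I) v_1 = (0, 0, 0, 0)ᵀ = 0. ✓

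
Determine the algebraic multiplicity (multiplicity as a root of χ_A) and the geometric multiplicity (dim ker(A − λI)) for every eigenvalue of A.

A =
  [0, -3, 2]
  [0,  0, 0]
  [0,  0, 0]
λ = 0: alg = 3, geom = 2

Step 1 — factor the characteristic polynomial to read off the algebraic multiplicities:
  χ_A(x) = x^3

Step 2 — compute geometric multiplicities via the rank-nullity identity g(λ) = n − rank(A − λI):
  rank(A − (0)·I) = 1, so dim ker(A − (0)·I) = n − 1 = 2

Summary:
  λ = 0: algebraic multiplicity = 3, geometric multiplicity = 2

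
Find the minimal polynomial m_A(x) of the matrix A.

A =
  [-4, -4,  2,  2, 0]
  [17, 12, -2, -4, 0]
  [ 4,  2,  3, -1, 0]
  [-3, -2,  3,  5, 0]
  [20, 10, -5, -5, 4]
x^3 - 12*x^2 + 48*x - 64

The characteristic polynomial is χ_A(x) = (x - 4)^5, so the eigenvalues are known. The minimal polynomial is
  m_A(x) = Π_λ (x − λ)^{k_λ}
where k_λ is the size of the *largest* Jordan block for λ (equivalently, the smallest k with (A − λI)^k v = 0 for every generalised eigenvector v of λ).

  λ = 4: largest Jordan block has size 3, contributing (x − 4)^3

So m_A(x) = (x - 4)^3 = x^3 - 12*x^2 + 48*x - 64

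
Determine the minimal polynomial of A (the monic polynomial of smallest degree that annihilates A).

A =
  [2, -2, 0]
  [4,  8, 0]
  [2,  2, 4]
x^2 - 10*x + 24

The characteristic polynomial is χ_A(x) = (x - 6)*(x - 4)^2, so the eigenvalues are known. The minimal polynomial is
  m_A(x) = Π_λ (x − λ)^{k_λ}
where k_λ is the size of the *largest* Jordan block for λ (equivalently, the smallest k with (A − λI)^k v = 0 for every generalised eigenvector v of λ).

  λ = 4: largest Jordan block has size 1, contributing (x − 4)
  λ = 6: largest Jordan block has size 1, contributing (x − 6)

So m_A(x) = (x - 6)*(x - 4) = x^2 - 10*x + 24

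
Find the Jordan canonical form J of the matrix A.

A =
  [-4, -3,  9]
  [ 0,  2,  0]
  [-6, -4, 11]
J_2(2) ⊕ J_1(5)

The characteristic polynomial is
  det(x·I − A) = x^3 - 9*x^2 + 24*x - 20 = (x - 5)*(x - 2)^2

Eigenvalues and multiplicities (the geometric multiplicity of λ is n − rank(A − λI), which equals the number of Jordan blocks for λ):
  λ = 2: algebraic multiplicity = 2, geometric multiplicity = 1
  λ = 5: algebraic multiplicity = 1, geometric multiplicity = 1

Determining the block sizes for each eigenvalue:
  λ = 2: one block (gm = 1), so the single block has size am = 2 → block sizes [2]
  λ = 5: one block (gm = 1), so the single block has size am = 1 → block sizes [1]

Assembling the blocks gives a Jordan form
J =
  [2, 1, 0]
  [0, 2, 0]
  [0, 0, 5]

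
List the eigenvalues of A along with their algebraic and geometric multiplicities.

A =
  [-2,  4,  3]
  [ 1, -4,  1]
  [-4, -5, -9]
λ = -5: alg = 3, geom = 1

Step 1 — factor the characteristic polynomial to read off the algebraic multiplicities:
  χ_A(x) = (x + 5)^3

Step 2 — compute geometric multiplicities via the rank-nullity identity g(λ) = n − rank(A − λI):
  rank(A − (-5)·I) = 2, so dim ker(A − (-5)·I) = n − 2 = 1

Summary:
  λ = -5: algebraic multiplicity = 3, geometric multiplicity = 1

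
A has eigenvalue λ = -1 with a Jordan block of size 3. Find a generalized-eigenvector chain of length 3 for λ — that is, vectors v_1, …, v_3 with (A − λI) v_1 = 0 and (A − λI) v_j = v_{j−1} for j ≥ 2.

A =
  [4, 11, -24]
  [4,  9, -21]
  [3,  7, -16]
A Jordan chain for λ = -1 of length 3:
v_1 = (-3, -3, -2)ᵀ
v_2 = (5, 4, 3)ᵀ
v_3 = (1, 0, 0)ᵀ

Let N = A − (-1)·I. We want v_3 with N^3 v_3 = 0 but N^2 v_3 ≠ 0; then v_{j-1} := N · v_j for j = 3, …, 2.

Pick v_3 = (1, 0, 0)ᵀ.
Then v_2 = N · v_3 = (5, 4, 3)ᵀ.
Then v_1 = N · v_2 = (-3, -3, -2)ᵀ.

Sanity check: (A − (-1)·I) v_1 = (0, 0, 0)ᵀ = 0. ✓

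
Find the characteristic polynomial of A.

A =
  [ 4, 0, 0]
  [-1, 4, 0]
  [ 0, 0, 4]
x^3 - 12*x^2 + 48*x - 64

Expanding det(x·I − A) (e.g. by cofactor expansion or by noting that A is similar to its Jordan form J, which has the same characteristic polynomial as A) gives
  χ_A(x) = x^3 - 12*x^2 + 48*x - 64
which factors as (x - 4)^3. The eigenvalues (with algebraic multiplicities) are λ = 4 with multiplicity 3.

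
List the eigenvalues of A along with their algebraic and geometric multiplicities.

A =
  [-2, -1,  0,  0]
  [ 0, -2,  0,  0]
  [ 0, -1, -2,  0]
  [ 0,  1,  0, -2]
λ = -2: alg = 4, geom = 3

Step 1 — factor the characteristic polynomial to read off the algebraic multiplicities:
  χ_A(x) = (x + 2)^4

Step 2 — compute geometric multiplicities via the rank-nullity identity g(λ) = n − rank(A − λI):
  rank(A − (-2)·I) = 1, so dim ker(A − (-2)·I) = n − 1 = 3

Summary:
  λ = -2: algebraic multiplicity = 4, geometric multiplicity = 3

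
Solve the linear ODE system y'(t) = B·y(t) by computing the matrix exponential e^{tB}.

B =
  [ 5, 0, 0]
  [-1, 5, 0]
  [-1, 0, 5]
e^{tB} =
  [exp(5*t), 0, 0]
  [-t*exp(5*t), exp(5*t), 0]
  [-t*exp(5*t), 0, exp(5*t)]

Strategy: write B = P · J · P⁻¹ where J is a Jordan canonical form, so e^{tB} = P · e^{tJ} · P⁻¹, and e^{tJ} can be computed block-by-block.

B has Jordan form
J =
  [5, 1, 0]
  [0, 5, 0]
  [0, 0, 5]
(up to reordering of blocks).

Per-block formulas:
  For a 1×1 block at λ = 5: exp(t · [5]) = [e^(5t)].
  For a 2×2 Jordan block J_2(5): exp(t · J_2(5)) = e^(5t)·(I + t·N), where N is the 2×2 nilpotent shift.

After assembling e^{tJ} and conjugating by P, we get:

e^{tB} =
  [exp(5*t), 0, 0]
  [-t*exp(5*t), exp(5*t), 0]
  [-t*exp(5*t), 0, exp(5*t)]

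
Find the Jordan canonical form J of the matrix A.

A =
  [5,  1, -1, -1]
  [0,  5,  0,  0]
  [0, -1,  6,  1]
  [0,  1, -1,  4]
J_2(5) ⊕ J_1(5) ⊕ J_1(5)

The characteristic polynomial is
  det(x·I − A) = x^4 - 20*x^3 + 150*x^2 - 500*x + 625 = (x - 5)^4

Eigenvalues and multiplicities (the geometric multiplicity of λ is n − rank(A − λI), which equals the number of Jordan blocks for λ):
  λ = 5: algebraic multiplicity = 4, geometric multiplicity = 3

Determining the block sizes for each eigenvalue:
  λ = 5: 3 blocks summing to 4 forces exactly one block of size 2 and the rest size 1 → block sizes [2, 1, 1]

Assembling the blocks gives a Jordan form
J =
  [5, 1, 0, 0]
  [0, 5, 0, 0]
  [0, 0, 5, 0]
  [0, 0, 0, 5]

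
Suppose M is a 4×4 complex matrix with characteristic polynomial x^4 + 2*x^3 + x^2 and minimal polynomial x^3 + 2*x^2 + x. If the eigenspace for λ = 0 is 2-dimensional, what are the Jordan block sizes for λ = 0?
Block sizes for λ = 0: [1, 1]

Step 1 — from the characteristic polynomial, algebraic multiplicity of λ = 0 is 2. From dim ker(M − (0)·I) = 2, there are exactly 2 Jordan blocks for λ = 0.
Step 2 — from the minimal polynomial, the factor (x − 0) tells us the largest block for λ = 0 has size 1.
Step 3 — with total size 2, 2 blocks, and largest block 1, the block sizes (in nonincreasing order) are [1, 1].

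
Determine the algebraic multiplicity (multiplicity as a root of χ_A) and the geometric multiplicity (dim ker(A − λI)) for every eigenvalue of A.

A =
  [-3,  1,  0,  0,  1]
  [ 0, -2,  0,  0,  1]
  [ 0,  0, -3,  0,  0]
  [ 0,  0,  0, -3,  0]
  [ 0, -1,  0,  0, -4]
λ = -3: alg = 5, geom = 4

Step 1 — factor the characteristic polynomial to read off the algebraic multiplicities:
  χ_A(x) = (x + 3)^5

Step 2 — compute geometric multiplicities via the rank-nullity identity g(λ) = n − rank(A − λI):
  rank(A − (-3)·I) = 1, so dim ker(A − (-3)·I) = n − 1 = 4

Summary:
  λ = -3: algebraic multiplicity = 5, geometric multiplicity = 4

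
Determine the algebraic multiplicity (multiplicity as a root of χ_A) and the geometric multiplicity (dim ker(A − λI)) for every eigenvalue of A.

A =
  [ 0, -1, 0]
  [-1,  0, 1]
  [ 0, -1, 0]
λ = 0: alg = 3, geom = 1

Step 1 — factor the characteristic polynomial to read off the algebraic multiplicities:
  χ_A(x) = x^3

Step 2 — compute geometric multiplicities via the rank-nullity identity g(λ) = n − rank(A − λI):
  rank(A − (0)·I) = 2, so dim ker(A − (0)·I) = n − 2 = 1

Summary:
  λ = 0: algebraic multiplicity = 3, geometric multiplicity = 1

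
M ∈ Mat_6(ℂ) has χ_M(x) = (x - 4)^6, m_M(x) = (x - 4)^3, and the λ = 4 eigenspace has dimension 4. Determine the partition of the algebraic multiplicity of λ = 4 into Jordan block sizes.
Block sizes for λ = 4: [3, 1, 1, 1]

Step 1 — from the characteristic polynomial, algebraic multiplicity of λ = 4 is 6. From dim ker(M − (4)·I) = 4, there are exactly 4 Jordan blocks for λ = 4.
Step 2 — from the minimal polynomial, the factor (x − 4)^3 tells us the largest block for λ = 4 has size 3.
Step 3 — with total size 6, 4 blocks, and largest block 3, the block sizes (in nonincreasing order) are [3, 1, 1, 1].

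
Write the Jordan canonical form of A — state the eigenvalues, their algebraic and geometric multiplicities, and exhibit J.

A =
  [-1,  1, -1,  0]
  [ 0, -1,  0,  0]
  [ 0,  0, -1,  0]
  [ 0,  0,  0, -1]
J_2(-1) ⊕ J_1(-1) ⊕ J_1(-1)

The characteristic polynomial is
  det(x·I − A) = x^4 + 4*x^3 + 6*x^2 + 4*x + 1 = (x + 1)^4

Eigenvalues and multiplicities (the geometric multiplicity of λ is n − rank(A − λI), which equals the number of Jordan blocks for λ):
  λ = -1: algebraic multiplicity = 4, geometric multiplicity = 3

Determining the block sizes for each eigenvalue:
  λ = -1: 3 blocks summing to 4 forces exactly one block of size 2 and the rest size 1 → block sizes [2, 1, 1]

Assembling the blocks gives a Jordan form
J =
  [-1,  1,  0,  0]
  [ 0, -1,  0,  0]
  [ 0,  0, -1,  0]
  [ 0,  0,  0, -1]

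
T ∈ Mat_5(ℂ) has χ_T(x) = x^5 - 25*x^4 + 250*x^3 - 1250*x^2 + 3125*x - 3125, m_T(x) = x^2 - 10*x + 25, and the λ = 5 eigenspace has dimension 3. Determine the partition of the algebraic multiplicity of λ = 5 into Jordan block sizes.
Block sizes for λ = 5: [2, 2, 1]

Step 1 — from the characteristic polynomial, algebraic multiplicity of λ = 5 is 5. From dim ker(T − (5)·I) = 3, there are exactly 3 Jordan blocks for λ = 5.
Step 2 — from the minimal polynomial, the factor (x − 5)^2 tells us the largest block for λ = 5 has size 2.
Step 3 — with total size 5, 3 blocks, and largest block 2, the block sizes (in nonincreasing order) are [2, 2, 1].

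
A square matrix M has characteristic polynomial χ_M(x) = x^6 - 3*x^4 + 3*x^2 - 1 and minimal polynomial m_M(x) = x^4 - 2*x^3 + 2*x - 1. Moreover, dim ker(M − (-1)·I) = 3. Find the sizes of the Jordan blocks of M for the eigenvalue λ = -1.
Block sizes for λ = -1: [1, 1, 1]

Step 1 — from the characteristic polynomial, algebraic multiplicity of λ = -1 is 3. From dim ker(M − (-1)·I) = 3, there are exactly 3 Jordan blocks for λ = -1.
Step 2 — from the minimal polynomial, the factor (x + 1) tells us the largest block for λ = -1 has size 1.
Step 3 — with total size 3, 3 blocks, and largest block 1, the block sizes (in nonincreasing order) are [1, 1, 1].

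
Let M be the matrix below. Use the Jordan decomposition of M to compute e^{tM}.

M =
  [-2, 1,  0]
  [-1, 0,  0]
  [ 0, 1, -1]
e^{tM} =
  [-t*exp(-t) + exp(-t), t*exp(-t), 0]
  [-t*exp(-t), t*exp(-t) + exp(-t), 0]
  [-t^2*exp(-t)/2, t^2*exp(-t)/2 + t*exp(-t), exp(-t)]

Strategy: write M = P · J · P⁻¹ where J is a Jordan canonical form, so e^{tM} = P · e^{tJ} · P⁻¹, and e^{tJ} can be computed block-by-block.

M has Jordan form
J =
  [-1,  1,  0]
  [ 0, -1,  1]
  [ 0,  0, -1]
(up to reordering of blocks).

Per-block formulas:
  For a 3×3 Jordan block J_3(-1): exp(t · J_3(-1)) = e^(-1t)·(I + t·N + (t^2/2)·N^2), where N is the 3×3 nilpotent shift.

After assembling e^{tJ} and conjugating by P, we get:

e^{tM} =
  [-t*exp(-t) + exp(-t), t*exp(-t), 0]
  [-t*exp(-t), t*exp(-t) + exp(-t), 0]
  [-t^2*exp(-t)/2, t^2*exp(-t)/2 + t*exp(-t), exp(-t)]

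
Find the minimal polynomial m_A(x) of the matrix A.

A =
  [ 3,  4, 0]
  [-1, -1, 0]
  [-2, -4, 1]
x^2 - 2*x + 1

The characteristic polynomial is χ_A(x) = (x - 1)^3, so the eigenvalues are known. The minimal polynomial is
  m_A(x) = Π_λ (x − λ)^{k_λ}
where k_λ is the size of the *largest* Jordan block for λ (equivalently, the smallest k with (A − λI)^k v = 0 for every generalised eigenvector v of λ).

  λ = 1: largest Jordan block has size 2, contributing (x − 1)^2

So m_A(x) = (x - 1)^2 = x^2 - 2*x + 1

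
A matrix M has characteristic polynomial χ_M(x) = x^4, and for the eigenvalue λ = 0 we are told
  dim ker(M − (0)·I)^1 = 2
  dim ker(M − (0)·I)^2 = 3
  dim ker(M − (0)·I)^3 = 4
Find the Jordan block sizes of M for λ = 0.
Block sizes for λ = 0: [3, 1]

From the dimensions of kernels of powers, the number of Jordan blocks of size at least j is d_j − d_{j−1} where d_j = dim ker(N^j) (with d_0 = 0). Computing the differences gives [2, 1, 1].
The number of blocks of size exactly k is (#blocks of size ≥ k) − (#blocks of size ≥ k + 1), so the partition is: 1 block(s) of size 1, 1 block(s) of size 3.
In nonincreasing order the block sizes are [3, 1].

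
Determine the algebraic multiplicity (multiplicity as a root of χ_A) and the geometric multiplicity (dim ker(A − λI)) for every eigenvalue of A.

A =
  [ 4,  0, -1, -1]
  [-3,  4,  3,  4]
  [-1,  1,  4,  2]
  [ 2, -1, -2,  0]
λ = 3: alg = 4, geom = 2

Step 1 — factor the characteristic polynomial to read off the algebraic multiplicities:
  χ_A(x) = (x - 3)^4

Step 2 — compute geometric multiplicities via the rank-nullity identity g(λ) = n − rank(A − λI):
  rank(A − (3)·I) = 2, so dim ker(A − (3)·I) = n − 2 = 2

Summary:
  λ = 3: algebraic multiplicity = 4, geometric multiplicity = 2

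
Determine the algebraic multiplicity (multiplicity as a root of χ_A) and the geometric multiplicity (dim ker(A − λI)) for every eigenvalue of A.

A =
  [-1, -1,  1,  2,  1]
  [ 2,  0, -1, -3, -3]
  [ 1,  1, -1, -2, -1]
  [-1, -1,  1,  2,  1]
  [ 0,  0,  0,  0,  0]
λ = 0: alg = 5, geom = 3

Step 1 — factor the characteristic polynomial to read off the algebraic multiplicities:
  χ_A(x) = x^5

Step 2 — compute geometric multiplicities via the rank-nullity identity g(λ) = n − rank(A − λI):
  rank(A − (0)·I) = 2, so dim ker(A − (0)·I) = n − 2 = 3

Summary:
  λ = 0: algebraic multiplicity = 5, geometric multiplicity = 3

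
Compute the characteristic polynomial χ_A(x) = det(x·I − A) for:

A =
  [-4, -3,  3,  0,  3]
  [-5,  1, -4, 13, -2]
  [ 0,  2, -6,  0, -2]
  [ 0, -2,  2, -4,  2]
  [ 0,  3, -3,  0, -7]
x^5 + 20*x^4 + 160*x^3 + 640*x^2 + 1280*x + 1024

Expanding det(x·I − A) (e.g. by cofactor expansion or by noting that A is similar to its Jordan form J, which has the same characteristic polynomial as A) gives
  χ_A(x) = x^5 + 20*x^4 + 160*x^3 + 640*x^2 + 1280*x + 1024
which factors as (x + 4)^5. The eigenvalues (with algebraic multiplicities) are λ = -4 with multiplicity 5.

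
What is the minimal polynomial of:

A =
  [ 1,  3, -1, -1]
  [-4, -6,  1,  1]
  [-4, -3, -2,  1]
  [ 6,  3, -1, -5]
x^3 + 9*x^2 + 27*x + 27

The characteristic polynomial is χ_A(x) = (x + 3)^4, so the eigenvalues are known. The minimal polynomial is
  m_A(x) = Π_λ (x − λ)^{k_λ}
where k_λ is the size of the *largest* Jordan block for λ (equivalently, the smallest k with (A − λI)^k v = 0 for every generalised eigenvector v of λ).

  λ = -3: largest Jordan block has size 3, contributing (x + 3)^3

So m_A(x) = (x + 3)^3 = x^3 + 9*x^2 + 27*x + 27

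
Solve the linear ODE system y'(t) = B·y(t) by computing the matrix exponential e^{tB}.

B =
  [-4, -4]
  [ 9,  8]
e^{tB} =
  [-6*t*exp(2*t) + exp(2*t), -4*t*exp(2*t)]
  [9*t*exp(2*t), 6*t*exp(2*t) + exp(2*t)]

Strategy: write B = P · J · P⁻¹ where J is a Jordan canonical form, so e^{tB} = P · e^{tJ} · P⁻¹, and e^{tJ} can be computed block-by-block.

B has Jordan form
J =
  [2, 1]
  [0, 2]
(up to reordering of blocks).

Per-block formulas:
  For a 2×2 Jordan block J_2(2): exp(t · J_2(2)) = e^(2t)·(I + t·N), where N is the 2×2 nilpotent shift.

After assembling e^{tJ} and conjugating by P, we get:

e^{tB} =
  [-6*t*exp(2*t) + exp(2*t), -4*t*exp(2*t)]
  [9*t*exp(2*t), 6*t*exp(2*t) + exp(2*t)]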